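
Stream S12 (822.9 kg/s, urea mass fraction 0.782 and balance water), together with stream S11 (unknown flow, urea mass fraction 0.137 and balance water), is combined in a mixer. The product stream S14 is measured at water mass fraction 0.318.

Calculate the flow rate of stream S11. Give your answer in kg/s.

151 kg/s

Let S11 be the unknown flow. Total out = 822.9 + S11.
water balance: 179.39 + 0.863·S11 = 0.318·(822.9 + S11)
(0.863 − 0.318)·S11 = 0.318×822.9 − 179.39 = 82.29
S11 = 82.29 / 0.545 = 150.99 kg/s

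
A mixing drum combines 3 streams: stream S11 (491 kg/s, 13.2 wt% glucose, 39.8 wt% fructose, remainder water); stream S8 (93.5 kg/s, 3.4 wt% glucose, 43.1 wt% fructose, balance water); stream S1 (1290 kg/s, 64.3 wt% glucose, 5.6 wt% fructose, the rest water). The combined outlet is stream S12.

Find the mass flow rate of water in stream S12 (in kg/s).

water out = water in = 491×0.470 + 93.5×0.535 + 1290×0.301 = 669.08 kg/s.

669.1 kg/s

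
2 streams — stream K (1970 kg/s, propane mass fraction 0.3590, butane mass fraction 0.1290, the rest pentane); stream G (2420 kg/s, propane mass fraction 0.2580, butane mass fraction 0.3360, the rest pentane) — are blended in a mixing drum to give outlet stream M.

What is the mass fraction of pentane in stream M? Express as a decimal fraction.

0.4536

Total flow out = 1970 + 2420 = 4390 kg/s.
pentane in = 1970×0.512 + 2420×0.406 = 1991.2 kg/s.
pentane mass fraction in M = 1991.2/4390 = 0.4536.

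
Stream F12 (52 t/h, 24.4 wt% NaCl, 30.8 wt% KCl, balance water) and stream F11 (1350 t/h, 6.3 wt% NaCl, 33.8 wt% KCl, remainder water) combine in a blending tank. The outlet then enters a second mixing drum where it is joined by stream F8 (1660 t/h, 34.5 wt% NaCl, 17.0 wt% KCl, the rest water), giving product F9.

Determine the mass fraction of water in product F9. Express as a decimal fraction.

0.535

Overall, product flow = 3062 t/h.
water in = 52×0.448 + 1350×0.599 + 1660×0.485 = 1637 t/h.
water fraction in F9 = 0.535.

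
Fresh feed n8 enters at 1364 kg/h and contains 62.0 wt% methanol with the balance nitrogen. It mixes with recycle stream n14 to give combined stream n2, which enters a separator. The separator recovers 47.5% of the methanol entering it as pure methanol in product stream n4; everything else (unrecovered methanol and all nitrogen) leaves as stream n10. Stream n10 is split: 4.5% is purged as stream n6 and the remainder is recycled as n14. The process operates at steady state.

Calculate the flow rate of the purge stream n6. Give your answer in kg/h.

nitrogen enters only via n8 and leaves only via the purge: 1364×0.380 = 0.045×(nitrogen in n10), and the separator passes all nitrogen, so nitrogen in n2 = nitrogen in n10 = 11518 kg/h.
methanol in n2: m_A = 1364×0.620 + (1−0.045)·(1−0.475)·m_A, so m_A = 845.68/0.4986 = 1696 kg/h.
n10 = (1−0.475)×1696 + 11518 = 12409 kg/h.
Purge n6 = 0.045×12409 = 558.39 kg/h.

558.4 kg/h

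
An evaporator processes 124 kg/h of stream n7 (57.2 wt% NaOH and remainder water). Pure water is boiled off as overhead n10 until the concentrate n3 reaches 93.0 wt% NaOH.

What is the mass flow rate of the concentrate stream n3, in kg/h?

76.27 kg/h

NaOH is conserved: 124×0.572 = 70.928 kg/h all reports to the concentrate.
Concentrate = 70.928/(target fraction) = 76.267 kg/h.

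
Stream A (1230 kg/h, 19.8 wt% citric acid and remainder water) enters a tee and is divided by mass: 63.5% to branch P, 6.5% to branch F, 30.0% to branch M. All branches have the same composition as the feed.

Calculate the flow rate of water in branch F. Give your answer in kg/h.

64.12 kg/h

Branch F total = 0.065×1230 = 79.95 kg/h.
water in F = 0.802×79.95 = 64.12 kg/h.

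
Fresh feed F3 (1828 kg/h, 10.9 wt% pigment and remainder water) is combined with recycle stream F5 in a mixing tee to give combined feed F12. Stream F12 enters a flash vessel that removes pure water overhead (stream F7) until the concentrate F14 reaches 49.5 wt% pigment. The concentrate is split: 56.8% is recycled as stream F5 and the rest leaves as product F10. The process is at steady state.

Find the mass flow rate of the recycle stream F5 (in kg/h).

Overall pigment balance (none leaves overhead): pigment in fresh feed = pigment in product, i.e. 1828×0.109 = (1−0.568)·F14·0.495.
F14 = 199.25/(0.495×0.432) = 931.78 kg/h.
Recycle F5 = 0.568×931.78 = 529.25 kg/h.

529.3 kg/h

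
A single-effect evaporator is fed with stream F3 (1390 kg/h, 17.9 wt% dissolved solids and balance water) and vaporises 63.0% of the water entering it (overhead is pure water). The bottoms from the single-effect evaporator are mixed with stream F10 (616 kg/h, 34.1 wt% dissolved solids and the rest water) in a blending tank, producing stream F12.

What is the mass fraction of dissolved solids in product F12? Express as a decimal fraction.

Vapour removed = 0.630×0.821×1390 = 718.95 kg/h; concentrate = 671.05 kg/h.
dissolved solids reaching the mixer = 248.81 (from concentrate) + 616×0.341 = 458.87 kg/h.
Product flow = 671.05 + 616 = 1287.1 kg/h; dissolved solids fraction = 0.357.

0.357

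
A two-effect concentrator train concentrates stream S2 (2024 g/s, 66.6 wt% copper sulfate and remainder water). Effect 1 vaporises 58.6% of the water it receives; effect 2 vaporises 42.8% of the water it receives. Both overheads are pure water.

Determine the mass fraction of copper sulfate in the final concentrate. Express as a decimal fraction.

0.894

water in feed = 2024×0.334 = 676.02 g/s.
After stage 1: water left = (1−0.586)×676.02 = 279.87; stream total = 1627.9 g/s.
After stage 2: water left = (1−0.428)×279.87 = 160.09; final concentrate = 1508.1 g/s.
copper sulfate fraction = 1348/1508.1 = 0.894.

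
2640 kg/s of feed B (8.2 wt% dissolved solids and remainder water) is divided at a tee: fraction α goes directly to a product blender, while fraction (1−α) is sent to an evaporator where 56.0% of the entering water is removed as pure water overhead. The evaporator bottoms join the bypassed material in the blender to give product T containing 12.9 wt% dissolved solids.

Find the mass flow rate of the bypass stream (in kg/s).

769 kg/s

All 2640×0.082 = 216.48 kg/s of dissolved solids reaches T, so T = 216.48/0.129 = 1678.1 kg/s and vapour = 961.86 kg/s.
The evaporator receives (1−α)·2640 of feed at 0.918 water and removes 0.560 of that water:
0.560×0.918×(1−α)×2640 = 961.86
(1−α) = 961.86/1357.2 = 0.7087;  α = 0.2913.
Bypass flow = 0.2913×2640 = 768.97 kg/s.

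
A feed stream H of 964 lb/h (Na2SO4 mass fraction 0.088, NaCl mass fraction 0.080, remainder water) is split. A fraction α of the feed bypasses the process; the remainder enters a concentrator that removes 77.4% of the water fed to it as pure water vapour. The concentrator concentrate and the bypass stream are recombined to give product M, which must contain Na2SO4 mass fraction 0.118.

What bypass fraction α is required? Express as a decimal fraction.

All 964×0.088 = 84.832 lb/h of Na2SO4 reaches M, so M = 84.832/0.118 = 718.92 lb/h and vapour = 245.08 lb/h.
The evaporator receives (1−α)·964 of feed at 0.832 water and removes 0.774 of that water:
0.774×0.832×(1−α)×964 = 245.08
(1−α) = 245.08/620.79 = 0.3948;  α = 0.6052.

0.605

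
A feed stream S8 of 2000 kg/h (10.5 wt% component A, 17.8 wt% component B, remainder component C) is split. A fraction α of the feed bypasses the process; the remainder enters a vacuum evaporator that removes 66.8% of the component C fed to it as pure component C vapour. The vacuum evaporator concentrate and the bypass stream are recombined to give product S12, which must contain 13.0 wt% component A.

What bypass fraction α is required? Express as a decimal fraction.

All 2000×0.105 = 210 kg/h of component A reaches S12, so S12 = 210/0.130 = 1615.4 kg/h and vapour = 384.62 kg/h.
The evaporator receives (1−α)·2000 of feed at 0.717 component C and removes 0.668 of that component C:
0.668×0.717×(1−α)×2000 = 384.62
(1−α) = 384.62/957.91 = 0.4015;  α = 0.5985.

0.598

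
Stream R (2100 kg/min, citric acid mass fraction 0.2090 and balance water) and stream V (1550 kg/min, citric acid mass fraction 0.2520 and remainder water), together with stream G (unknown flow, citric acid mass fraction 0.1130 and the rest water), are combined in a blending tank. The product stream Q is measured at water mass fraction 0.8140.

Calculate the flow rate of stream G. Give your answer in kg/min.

Let G be the unknown flow. Total out = 3650 + G.
water balance: 2820.5 + 0.887·G = 0.814·(3650 + G)
(0.887 − 0.814)·G = 0.814×3650 − 2820.5 = 150.6
G = 150.6 / 0.073 = 2063 kg/min

2063 kg/min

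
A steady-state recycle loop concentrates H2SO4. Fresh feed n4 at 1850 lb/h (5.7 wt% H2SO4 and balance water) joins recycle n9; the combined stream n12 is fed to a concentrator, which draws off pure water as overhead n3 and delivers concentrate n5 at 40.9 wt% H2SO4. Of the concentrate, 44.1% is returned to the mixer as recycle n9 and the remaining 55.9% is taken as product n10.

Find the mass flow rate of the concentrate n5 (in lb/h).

461.2 lb/h

Overall H2SO4 balance (none leaves overhead): H2SO4 in fresh feed = H2SO4 in product, i.e. 1850×0.057 = (1−0.441)·n5·0.409.
n5 = 105.45/(0.409×0.559) = 461.22 lb/h.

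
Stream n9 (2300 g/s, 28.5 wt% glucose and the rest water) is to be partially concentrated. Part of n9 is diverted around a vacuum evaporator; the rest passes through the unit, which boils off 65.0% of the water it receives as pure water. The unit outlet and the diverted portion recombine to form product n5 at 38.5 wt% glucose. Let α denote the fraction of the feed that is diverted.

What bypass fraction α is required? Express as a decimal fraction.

0.441

All 2300×0.285 = 655.5 g/s of glucose reaches n5, so n5 = 655.5/0.385 = 1702.6 g/s and vapour = 597.4 g/s.
The evaporator receives (1−α)·2300 of feed at 0.715 water and removes 0.650 of that water:
0.650×0.715×(1−α)×2300 = 597.4
(1−α) = 597.4/1068.9 = 0.5589;  α = 0.4411.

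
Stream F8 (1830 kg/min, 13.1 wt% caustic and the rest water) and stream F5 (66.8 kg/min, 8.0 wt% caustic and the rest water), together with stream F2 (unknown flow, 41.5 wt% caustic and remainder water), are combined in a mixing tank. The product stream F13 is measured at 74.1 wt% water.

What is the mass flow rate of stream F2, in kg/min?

Let F2 be the unknown flow. Total out = 1896.8 + F2.
water balance: 1651.7 + 0.585·F2 = 0.741·(1896.8 + F2)
(0.585 − 0.741)·F2 = 0.741×1896.8 − 1651.7 = -246.2
F2 = -246.2 / -0.156 = 1578.2 kg/min

1578 kg/min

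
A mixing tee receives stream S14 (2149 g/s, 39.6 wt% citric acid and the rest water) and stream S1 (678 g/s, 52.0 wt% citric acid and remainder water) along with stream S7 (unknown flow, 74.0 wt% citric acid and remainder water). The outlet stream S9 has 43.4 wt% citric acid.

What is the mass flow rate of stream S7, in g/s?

Let S7 be the unknown flow. Total out = 2827 + S7.
citric acid balance: 1203.6 + 0.740·S7 = 0.434·(2827 + S7)
(0.740 − 0.434)·S7 = 0.434×2827 − 1203.6 = 23.354
S7 = 23.354 / 0.306 = 76.32 g/s

76.32 g/s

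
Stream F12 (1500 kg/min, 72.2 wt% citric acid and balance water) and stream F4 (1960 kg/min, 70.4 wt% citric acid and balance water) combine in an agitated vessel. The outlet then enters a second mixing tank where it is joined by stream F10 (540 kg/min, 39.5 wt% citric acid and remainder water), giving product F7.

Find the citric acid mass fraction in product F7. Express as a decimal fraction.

0.669

Overall, product flow = 4000 kg/min.
citric acid in = 1500×0.722 + 1960×0.704 + 540×0.395 = 2676.1 kg/min.
citric acid fraction in F7 = 0.669.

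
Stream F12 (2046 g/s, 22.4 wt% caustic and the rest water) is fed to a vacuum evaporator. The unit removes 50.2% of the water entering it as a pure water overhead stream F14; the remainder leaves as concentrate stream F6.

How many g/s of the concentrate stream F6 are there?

water entering = 2046×0.776 = 1587.7 g/s; overhead removed = 0.502×1587.7 = 797.02 g/s.
Concentrate = 2046 − 797.02 = 1249 g/s.

1249 g/s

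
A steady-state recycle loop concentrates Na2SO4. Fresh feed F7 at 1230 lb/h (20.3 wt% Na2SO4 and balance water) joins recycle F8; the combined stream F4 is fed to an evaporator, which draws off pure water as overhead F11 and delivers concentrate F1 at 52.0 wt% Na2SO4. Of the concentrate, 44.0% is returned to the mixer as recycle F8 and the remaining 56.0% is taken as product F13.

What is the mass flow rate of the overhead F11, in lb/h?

749.8 lb/h

Overall Na2SO4 balance (none leaves overhead): Na2SO4 in fresh feed = Na2SO4 in product, i.e. 1230×0.203 = (1−0.440)·F1·0.520.
F1 = 249.69/(0.520×0.560) = 857.45 lb/h.
Recycle F8 = 0.440×857.45 = 377.28 lb/h.
Combined feed F4 = 1230 + 377.28 = 1607.3 lb/h.
Overhead F11 = F4 − F1 = 1607.3 − 857.45 = 749.83 lb/h.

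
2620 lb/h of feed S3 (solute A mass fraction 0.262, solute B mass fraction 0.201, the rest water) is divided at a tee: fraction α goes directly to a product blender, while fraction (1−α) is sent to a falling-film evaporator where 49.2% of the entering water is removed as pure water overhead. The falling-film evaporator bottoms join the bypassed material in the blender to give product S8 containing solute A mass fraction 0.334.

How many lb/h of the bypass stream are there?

482.3 lb/h

All 2620×0.262 = 686.44 lb/h of solute A reaches S8, so S8 = 686.44/0.334 = 2055.2 lb/h and vapour = 564.79 lb/h.
The evaporator receives (1−α)·2620 of feed at 0.537 water and removes 0.492 of that water:
0.492×0.537×(1−α)×2620 = 564.79
(1−α) = 564.79/692.21 = 0.8159;  α = 0.1841.
Bypass flow = 0.1841×2620 = 482.29 lb/h.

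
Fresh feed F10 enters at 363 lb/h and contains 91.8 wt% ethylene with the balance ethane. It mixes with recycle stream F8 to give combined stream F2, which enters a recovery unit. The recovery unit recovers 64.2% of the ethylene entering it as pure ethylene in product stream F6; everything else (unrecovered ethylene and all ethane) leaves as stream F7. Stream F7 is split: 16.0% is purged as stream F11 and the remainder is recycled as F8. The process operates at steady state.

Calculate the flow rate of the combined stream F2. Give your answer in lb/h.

662.6 lb/h

ethane enters only via F10 and leaves only via the purge: 363×0.082 = 0.160×(ethane in F7), and the recovery unit passes all ethane, so ethane in F2 = ethane in F7 = 186.04 lb/h.
ethylene in F2: m_A = 363×0.918 + (1−0.160)·(1−0.642)·m_A, so m_A = 333.23/0.6993 = 476.54 lb/h.
F2 = 476.54 + 186.04 = 662.58 lb/h.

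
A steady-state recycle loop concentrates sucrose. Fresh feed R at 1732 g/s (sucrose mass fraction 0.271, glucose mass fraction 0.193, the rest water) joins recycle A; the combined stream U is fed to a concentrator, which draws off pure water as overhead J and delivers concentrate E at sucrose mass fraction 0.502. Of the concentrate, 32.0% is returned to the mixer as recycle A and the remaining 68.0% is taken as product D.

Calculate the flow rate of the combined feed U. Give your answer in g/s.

Overall sucrose balance (none leaves overhead): sucrose in fresh feed = sucrose in product, i.e. 1732×0.271 = (1−0.320)·E·0.502.
E = 469.37/(0.502×0.680) = 1375 g/s.
Recycle A = 0.320×1375 = 440 g/s.
Combined feed U = 1732 + 440 = 2172 g/s.

2172 g/s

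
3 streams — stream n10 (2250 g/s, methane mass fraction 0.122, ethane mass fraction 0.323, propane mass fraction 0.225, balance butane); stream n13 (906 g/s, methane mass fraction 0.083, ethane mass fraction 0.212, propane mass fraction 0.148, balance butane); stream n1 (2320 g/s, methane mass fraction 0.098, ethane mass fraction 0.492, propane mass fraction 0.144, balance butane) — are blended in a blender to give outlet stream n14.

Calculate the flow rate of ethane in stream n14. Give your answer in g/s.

2060 g/s

ethane out = ethane in = 2250×0.323 + 906×0.212 + 2320×0.492 = 2060.3 g/s.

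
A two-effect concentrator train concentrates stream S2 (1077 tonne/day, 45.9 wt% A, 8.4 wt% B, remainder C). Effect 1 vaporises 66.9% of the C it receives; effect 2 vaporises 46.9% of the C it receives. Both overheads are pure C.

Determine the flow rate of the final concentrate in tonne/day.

671.3 tonne/day

C in feed = 1077×0.457 = 492.19 tonne/day.
After stage 1: C left = (1−0.669)×492.19 = 162.91; stream total = 747.73 tonne/day.
After stage 2: C left = (1−0.469)×162.91 = 86.508; final concentrate = 671.32 tonne/day.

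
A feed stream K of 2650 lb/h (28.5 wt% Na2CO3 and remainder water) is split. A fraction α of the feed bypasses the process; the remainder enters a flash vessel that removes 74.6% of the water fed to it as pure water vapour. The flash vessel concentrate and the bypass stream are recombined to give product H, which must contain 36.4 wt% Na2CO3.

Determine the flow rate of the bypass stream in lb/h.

1572 lb/h

All 2650×0.285 = 755.25 lb/h of Na2CO3 reaches H, so H = 755.25/0.364 = 2074.9 lb/h and vapour = 575.14 lb/h.
The evaporator receives (1−α)·2650 of feed at 0.715 water and removes 0.746 of that water:
0.746×0.715×(1−α)×2650 = 575.14
(1−α) = 575.14/1413.5 = 0.4069;  α = 0.5931.
Bypass flow = 0.5931×2650 = 1571.7 lb/h.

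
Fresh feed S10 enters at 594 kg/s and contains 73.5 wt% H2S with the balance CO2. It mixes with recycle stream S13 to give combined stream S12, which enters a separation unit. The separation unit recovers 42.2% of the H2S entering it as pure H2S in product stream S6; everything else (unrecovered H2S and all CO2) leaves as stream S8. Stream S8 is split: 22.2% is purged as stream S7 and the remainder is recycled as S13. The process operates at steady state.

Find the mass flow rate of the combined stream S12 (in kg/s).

CO2 enters only via S10 and leaves only via the purge: 594×0.265 = 0.222×(CO2 in S8), and the separation unit passes all CO2, so CO2 in S12 = CO2 in S8 = 709.05 kg/s.
H2S in S12: m_A = 594×0.735 + (1−0.222)·(1−0.422)·m_A, so m_A = 436.59/0.5503 = 793.34 kg/s.
S12 = 793.34 + 709.05 = 1502.4 kg/s.

1502 kg/s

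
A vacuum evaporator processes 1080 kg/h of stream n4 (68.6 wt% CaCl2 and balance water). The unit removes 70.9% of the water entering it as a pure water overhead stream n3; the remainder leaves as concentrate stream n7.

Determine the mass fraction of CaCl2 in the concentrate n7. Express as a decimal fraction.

0.8825

CaCl2 is not removed: 1080×0.686 = 740.88 kg/h of CaCl2 enters n7.
water entering = 1080×0.314 = 339.12 kg/h; overhead removed = 0.709×339.12 = 240.44 kg/h.
Concentrate = 1080 − 240.44 = 839.56 kg/h.
Mass fraction = 740.88/839.56 = 0.8825.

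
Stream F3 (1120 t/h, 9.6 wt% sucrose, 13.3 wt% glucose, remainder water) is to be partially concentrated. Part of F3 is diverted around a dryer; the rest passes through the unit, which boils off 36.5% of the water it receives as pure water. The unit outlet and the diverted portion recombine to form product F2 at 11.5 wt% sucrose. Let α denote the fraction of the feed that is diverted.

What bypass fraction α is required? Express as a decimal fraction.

All 1120×0.096 = 107.52 t/h of sucrose reaches F2, so F2 = 107.52/0.115 = 934.96 t/h and vapour = 185.04 t/h.
The evaporator receives (1−α)·1120 of feed at 0.771 water and removes 0.365 of that water:
0.365×0.771×(1−α)×1120 = 185.04
(1−α) = 185.04/315.18 = 0.5871;  α = 0.4129.

0.413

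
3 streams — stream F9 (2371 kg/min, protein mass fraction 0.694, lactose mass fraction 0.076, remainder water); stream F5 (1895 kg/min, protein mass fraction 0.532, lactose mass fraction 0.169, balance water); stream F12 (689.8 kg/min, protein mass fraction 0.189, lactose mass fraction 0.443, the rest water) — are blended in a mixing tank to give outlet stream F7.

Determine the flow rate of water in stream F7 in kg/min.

1366 kg/min

water out = water in = 2371×0.230 + 1895×0.299 + 689.8×0.368 = 1365.8 kg/min.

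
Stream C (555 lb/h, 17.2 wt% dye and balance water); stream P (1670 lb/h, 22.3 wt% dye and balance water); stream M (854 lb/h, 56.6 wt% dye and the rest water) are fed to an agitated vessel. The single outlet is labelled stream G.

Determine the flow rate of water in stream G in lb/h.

2128 lb/h

water out = water in = 555×0.828 + 1670×0.777 + 854×0.434 = 2127.8 lb/h.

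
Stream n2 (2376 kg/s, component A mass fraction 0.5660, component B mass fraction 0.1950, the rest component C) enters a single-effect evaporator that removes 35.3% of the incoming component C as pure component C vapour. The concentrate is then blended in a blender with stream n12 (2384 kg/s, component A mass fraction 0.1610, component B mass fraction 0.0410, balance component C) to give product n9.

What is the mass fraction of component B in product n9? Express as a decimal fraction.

Vapour removed = 0.353×0.239×2376 = 200.46 kg/s; concentrate = 2175.5 kg/s.
component B reaching the mixer = 463.32 (from concentrate) + 2384×0.041 = 561.06 kg/s.
Product flow = 2175.5 + 2384 = 4559.5 kg/s; component B fraction = 0.1231.

0.1231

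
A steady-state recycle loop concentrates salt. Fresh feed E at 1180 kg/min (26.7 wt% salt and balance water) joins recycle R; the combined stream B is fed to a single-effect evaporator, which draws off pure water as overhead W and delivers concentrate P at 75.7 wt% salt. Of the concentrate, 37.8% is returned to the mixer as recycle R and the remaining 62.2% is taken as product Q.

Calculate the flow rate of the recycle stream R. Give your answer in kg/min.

Overall salt balance (none leaves overhead): salt in fresh feed = salt in product, i.e. 1180×0.267 = (1−0.378)·P·0.757.
P = 315.06/(0.757×0.622) = 669.12 kg/min.
Recycle R = 0.378×669.12 = 252.93 kg/min.

252.9 kg/min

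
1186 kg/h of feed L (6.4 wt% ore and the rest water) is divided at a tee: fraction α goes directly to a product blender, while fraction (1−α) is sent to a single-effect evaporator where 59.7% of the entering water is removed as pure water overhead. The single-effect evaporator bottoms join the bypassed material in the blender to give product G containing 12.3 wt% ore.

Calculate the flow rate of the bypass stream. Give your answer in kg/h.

All 1186×0.064 = 75.904 kg/h of ore reaches G, so G = 75.904/0.123 = 617.11 kg/h and vapour = 568.89 kg/h.
The evaporator receives (1−α)·1186 of feed at 0.936 water and removes 0.597 of that water:
0.597×0.936×(1−α)×1186 = 568.89
(1−α) = 568.89/662.73 = 0.8584;  α = 0.1416.
Bypass flow = 0.1416×1186 = 167.92 kg/h.

167.9 kg/h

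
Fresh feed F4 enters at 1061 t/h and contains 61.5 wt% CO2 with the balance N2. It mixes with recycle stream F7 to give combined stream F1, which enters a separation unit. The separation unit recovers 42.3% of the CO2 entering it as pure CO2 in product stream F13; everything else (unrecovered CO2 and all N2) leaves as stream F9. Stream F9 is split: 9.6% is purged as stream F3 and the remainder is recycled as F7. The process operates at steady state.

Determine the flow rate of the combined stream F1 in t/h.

N2 enters only via F4 and leaves only via the purge: 1061×0.385 = 0.096×(N2 in F9), and the separation unit passes all N2, so N2 in F1 = N2 in F9 = 4255.1 t/h.
CO2 in F1: m_A = 1061×0.615 + (1−0.096)·(1−0.423)·m_A, so m_A = 652.51/0.4784 = 1364 t/h.
F1 = 1364 + 4255.1 = 5619 t/h.

5619 t/h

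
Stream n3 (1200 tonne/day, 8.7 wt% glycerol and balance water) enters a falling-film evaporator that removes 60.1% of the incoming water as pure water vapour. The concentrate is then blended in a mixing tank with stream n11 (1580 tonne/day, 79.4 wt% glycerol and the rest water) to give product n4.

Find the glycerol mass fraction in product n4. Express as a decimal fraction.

Vapour removed = 0.601×0.913×1200 = 658.46 tonne/day; concentrate = 541.54 tonne/day.
glycerol reaching the mixer = 104.4 (from concentrate) + 1580×0.794 = 1358.9 tonne/day.
Product flow = 541.54 + 1580 = 2121.5 tonne/day; glycerol fraction = 0.641.

0.641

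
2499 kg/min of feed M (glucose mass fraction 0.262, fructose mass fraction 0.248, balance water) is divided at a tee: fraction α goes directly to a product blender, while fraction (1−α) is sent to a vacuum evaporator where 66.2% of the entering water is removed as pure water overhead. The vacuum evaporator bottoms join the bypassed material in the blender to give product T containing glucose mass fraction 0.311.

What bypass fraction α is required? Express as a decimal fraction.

All 2499×0.262 = 654.74 kg/min of glucose reaches T, so T = 654.74/0.311 = 2105.3 kg/min and vapour = 393.73 kg/min.
The evaporator receives (1−α)·2499 of feed at 0.490 water and removes 0.662 of that water:
0.662×0.490×(1−α)×2499 = 393.73
(1−α) = 393.73/810.63 = 0.4857;  α = 0.5143.

0.514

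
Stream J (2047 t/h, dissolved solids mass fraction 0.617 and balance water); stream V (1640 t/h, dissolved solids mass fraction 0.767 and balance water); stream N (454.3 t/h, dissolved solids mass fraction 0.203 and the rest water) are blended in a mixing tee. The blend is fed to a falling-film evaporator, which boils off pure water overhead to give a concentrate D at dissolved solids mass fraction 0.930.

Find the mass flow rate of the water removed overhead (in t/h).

1332 t/h

dissolved solids entering = 2047×0.617 + 1640×0.767 + 454.3×0.203 = 2613.1 t/h.
All dissolved solids reports to D, so D = 2613.1/0.930 = 2809.8 t/h.
Total feed = 4141.3 t/h; overhead = 4141.3 − 2809.8 = 1331.5 t/h.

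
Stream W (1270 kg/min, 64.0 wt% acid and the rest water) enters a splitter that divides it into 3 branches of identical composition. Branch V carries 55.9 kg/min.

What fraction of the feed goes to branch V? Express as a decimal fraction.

0.044

Fraction to V = 55.9/1270 = 0.0440.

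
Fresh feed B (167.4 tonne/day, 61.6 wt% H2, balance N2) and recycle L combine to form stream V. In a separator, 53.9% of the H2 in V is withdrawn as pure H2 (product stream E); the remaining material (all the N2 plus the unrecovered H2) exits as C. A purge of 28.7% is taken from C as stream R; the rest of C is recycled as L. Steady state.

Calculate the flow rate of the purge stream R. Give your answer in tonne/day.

84.61 tonne/day

N2 enters only via B and leaves only via the purge: 167.4×0.384 = 0.287×(N2 in C), and the separator passes all N2, so N2 in V = N2 in C = 223.98 tonne/day.
H2 in V: m_A = 167.4×0.616 + (1−0.287)·(1−0.539)·m_A, so m_A = 103.12/0.6713 = 153.61 tonne/day.
C = (1−0.539)×153.61 + 223.98 = 294.79 tonne/day.
Purge R = 0.287×294.79 = 84.605 tonne/day.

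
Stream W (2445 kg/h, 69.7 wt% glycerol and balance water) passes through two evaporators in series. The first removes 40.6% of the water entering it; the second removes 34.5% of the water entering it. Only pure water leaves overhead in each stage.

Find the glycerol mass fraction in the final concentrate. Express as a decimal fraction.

0.855

water in feed = 2445×0.303 = 740.83 kg/h.
After stage 1: water left = (1−0.406)×740.83 = 440.06; stream total = 2144.2 kg/h.
After stage 2: water left = (1−0.345)×440.06 = 288.24; final concentrate = 1992.4 kg/h.
glycerol fraction = 1704.2/1992.4 = 0.855.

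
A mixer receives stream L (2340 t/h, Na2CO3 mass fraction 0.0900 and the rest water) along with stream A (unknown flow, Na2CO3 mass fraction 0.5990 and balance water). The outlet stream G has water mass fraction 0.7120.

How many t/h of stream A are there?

1490 t/h

Let A be the unknown flow. Total out = 2340 + A.
water balance: 2129.4 + 0.401·A = 0.712·(2340 + A)
(0.401 − 0.712)·A = 0.712×2340 − 2129.4 = -463.32
A = -463.32 / -0.311 = 1489.8 t/h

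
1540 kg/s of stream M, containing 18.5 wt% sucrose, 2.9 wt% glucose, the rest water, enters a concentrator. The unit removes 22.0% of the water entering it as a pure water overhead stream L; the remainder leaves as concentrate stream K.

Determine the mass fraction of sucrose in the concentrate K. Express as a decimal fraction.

sucrose is not removed: 1540×0.185 = 284.9 kg/s of sucrose enters K.
water entering = 1540×0.786 = 1210.4 kg/s; overhead removed = 0.220×1210.4 = 266.3 kg/s.
Concentrate = 1540 − 266.3 = 1273.7 kg/s.
Mass fraction = 284.9/1273.7 = 0.2237.

0.2237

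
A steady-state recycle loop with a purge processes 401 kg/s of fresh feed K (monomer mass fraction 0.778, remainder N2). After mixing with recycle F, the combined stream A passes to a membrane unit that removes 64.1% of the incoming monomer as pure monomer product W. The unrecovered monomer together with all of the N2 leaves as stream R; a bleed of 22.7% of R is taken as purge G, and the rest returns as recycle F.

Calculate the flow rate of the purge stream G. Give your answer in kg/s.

N2 enters only via K and leaves only via the purge: 401×0.222 = 0.227×(N2 in R), and the membrane unit passes all N2, so N2 in A = N2 in R = 392.17 kg/s.
monomer in A: m_A = 401×0.778 + (1−0.227)·(1−0.641)·m_A, so m_A = 311.98/0.7225 = 431.81 kg/s.
R = (1−0.641)×431.81 + 392.17 = 547.19 kg/s.
Purge G = 0.227×547.19 = 124.21 kg/s.

124.2 kg/s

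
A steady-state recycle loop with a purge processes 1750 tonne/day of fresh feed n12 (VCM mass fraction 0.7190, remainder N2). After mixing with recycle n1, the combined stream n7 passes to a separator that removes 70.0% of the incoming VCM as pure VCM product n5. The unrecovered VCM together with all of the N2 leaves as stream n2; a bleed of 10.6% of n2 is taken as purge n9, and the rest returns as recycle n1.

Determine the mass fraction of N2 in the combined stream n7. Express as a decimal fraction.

N2 enters only via n12 and leaves only via the purge: 1750×0.281 = 0.106×(N2 in n2), and the separator passes all N2, so N2 in n7 = N2 in n2 = 4639.2 tonne/day.
VCM in n7: m_A = 1750×0.719 + (1−0.106)·(1−0.700)·m_A, so m_A = 1258.2/0.7318 = 1719.4 tonne/day.
n7 = 1719.4 + 4639.2 = 6358.5 tonne/day.
N2 fraction in n7 = 4639.2/6358.5 = 0.7296.

0.7296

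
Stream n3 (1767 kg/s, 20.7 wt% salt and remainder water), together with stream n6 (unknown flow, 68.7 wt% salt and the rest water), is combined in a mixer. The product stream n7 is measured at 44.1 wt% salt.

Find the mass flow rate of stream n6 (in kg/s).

1681 kg/s

Let n6 be the unknown flow. Total out = 1767 + n6.
salt balance: 365.77 + 0.687·n6 = 0.441·(1767 + n6)
(0.687 − 0.441)·n6 = 0.441×1767 − 365.77 = 413.48
n6 = 413.48 / 0.246 = 1680.8 kg/s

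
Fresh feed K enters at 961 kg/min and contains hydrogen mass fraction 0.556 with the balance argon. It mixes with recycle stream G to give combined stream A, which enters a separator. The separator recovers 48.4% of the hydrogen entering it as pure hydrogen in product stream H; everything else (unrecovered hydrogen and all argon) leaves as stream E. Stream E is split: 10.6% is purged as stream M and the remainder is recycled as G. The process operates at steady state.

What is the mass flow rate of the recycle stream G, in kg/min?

argon enters only via K and leaves only via the purge: 961×0.444 = 0.106×(argon in E), and the separator passes all argon, so argon in A = argon in E = 4025.3 kg/min.
hydrogen in A: m_A = 961×0.556 + (1−0.106)·(1−0.484)·m_A, so m_A = 534.32/0.5387 = 991.87 kg/min.
E = (1−0.484)×991.87 + 4025.3 = 4537.1 kg/min.
Recycle G = (1−0.106)×4537.1 = 4056.2 kg/min.

4056 kg/min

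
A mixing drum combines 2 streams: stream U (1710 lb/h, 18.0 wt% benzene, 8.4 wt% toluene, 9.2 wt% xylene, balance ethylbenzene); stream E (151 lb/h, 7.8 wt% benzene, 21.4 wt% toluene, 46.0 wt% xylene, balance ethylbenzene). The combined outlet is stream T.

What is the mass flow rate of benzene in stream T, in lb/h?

319.6 lb/h

benzene out = benzene in = 1710×0.180 + 151×0.078 = 319.58 lb/h.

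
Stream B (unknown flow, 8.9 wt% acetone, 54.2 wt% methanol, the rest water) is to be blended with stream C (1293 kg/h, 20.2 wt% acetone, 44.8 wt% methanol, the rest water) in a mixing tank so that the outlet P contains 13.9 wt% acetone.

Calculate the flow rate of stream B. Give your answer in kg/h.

1629 kg/h

Let B be the unknown flow. Total out = 1293 + B.
acetone balance: 261.19 + 0.089·B = 0.139·(1293 + B)
(0.089 − 0.139)·B = 0.139×1293 − 261.19 = -81.459
B = -81.459 / -0.050 = 1629.2 kg/h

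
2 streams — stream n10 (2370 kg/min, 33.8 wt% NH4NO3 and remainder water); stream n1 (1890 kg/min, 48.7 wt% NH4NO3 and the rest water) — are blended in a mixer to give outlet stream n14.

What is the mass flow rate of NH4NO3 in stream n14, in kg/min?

NH4NO3 out = NH4NO3 in = 2370×0.338 + 1890×0.487 = 1721.5 kg/min.

1721 kg/min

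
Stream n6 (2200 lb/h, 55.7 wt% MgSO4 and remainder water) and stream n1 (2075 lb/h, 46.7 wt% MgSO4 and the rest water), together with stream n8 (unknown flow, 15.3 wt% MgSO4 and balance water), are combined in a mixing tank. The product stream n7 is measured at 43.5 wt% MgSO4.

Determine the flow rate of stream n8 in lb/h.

Let n8 be the unknown flow. Total out = 4275 + n8.
MgSO4 balance: 2194.4 + 0.153·n8 = 0.435·(4275 + n8)
(0.153 − 0.435)·n8 = 0.435×4275 − 2194.4 = -334.8
n8 = -334.8 / -0.282 = 1187.2 lb/h

1187 lb/h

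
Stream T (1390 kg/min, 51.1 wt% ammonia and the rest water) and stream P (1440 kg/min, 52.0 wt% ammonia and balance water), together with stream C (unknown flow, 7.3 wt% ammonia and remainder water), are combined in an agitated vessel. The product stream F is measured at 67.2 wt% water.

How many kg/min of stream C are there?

Let C be the unknown flow. Total out = 2830 + C.
water balance: 1370.9 + 0.927·C = 0.672·(2830 + C)
(0.927 − 0.672)·C = 0.672×2830 − 1370.9 = 530.85
C = 530.85 / 0.255 = 2081.8 kg/min

2082 kg/min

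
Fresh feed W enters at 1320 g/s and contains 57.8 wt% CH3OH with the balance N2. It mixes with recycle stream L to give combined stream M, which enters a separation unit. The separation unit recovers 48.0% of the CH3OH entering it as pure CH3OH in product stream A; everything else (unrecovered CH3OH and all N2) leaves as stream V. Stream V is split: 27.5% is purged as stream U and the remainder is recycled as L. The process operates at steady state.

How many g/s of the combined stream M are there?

N2 enters only via W and leaves only via the purge: 1320×0.422 = 0.275×(N2 in V), and the separation unit passes all N2, so N2 in M = N2 in V = 2025.6 g/s.
CH3OH in M: m_A = 1320×0.578 + (1−0.275)·(1−0.480)·m_A, so m_A = 762.96/0.6230 = 1224.7 g/s.
M = 1224.7 + 2025.6 = 3250.3 g/s.

3250 g/s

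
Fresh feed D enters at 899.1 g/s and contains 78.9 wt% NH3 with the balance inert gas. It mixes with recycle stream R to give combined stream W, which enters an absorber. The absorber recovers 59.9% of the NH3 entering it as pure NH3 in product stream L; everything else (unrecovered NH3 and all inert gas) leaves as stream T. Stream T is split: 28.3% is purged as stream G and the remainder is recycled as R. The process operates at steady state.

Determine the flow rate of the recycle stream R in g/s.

766.9 g/s

inert gas enters only via D and leaves only via the purge: 899.1×0.211 = 0.283×(inert gas in T), and the absorber passes all inert gas, so inert gas in W = inert gas in T = 670.35 g/s.
NH3 in W: m_A = 899.1×0.789 + (1−0.283)·(1−0.599)·m_A, so m_A = 709.39/0.7125 = 995.66 g/s.
T = (1−0.599)×995.66 + 670.35 = 1069.6 g/s.
Recycle R = (1−0.283)×1069.6 = 766.91 g/s.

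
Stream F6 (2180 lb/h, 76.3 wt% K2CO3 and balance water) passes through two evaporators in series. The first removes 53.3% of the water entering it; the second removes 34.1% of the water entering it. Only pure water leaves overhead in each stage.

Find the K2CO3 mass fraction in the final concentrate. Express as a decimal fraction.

0.913

water in feed = 2180×0.237 = 516.66 lb/h.
After stage 1: water left = (1−0.533)×516.66 = 241.28; stream total = 1904.6 lb/h.
After stage 2: water left = (1−0.341)×241.28 = 159; final concentrate = 1822.3 lb/h.
K2CO3 fraction = 1663.3/1822.3 = 0.913.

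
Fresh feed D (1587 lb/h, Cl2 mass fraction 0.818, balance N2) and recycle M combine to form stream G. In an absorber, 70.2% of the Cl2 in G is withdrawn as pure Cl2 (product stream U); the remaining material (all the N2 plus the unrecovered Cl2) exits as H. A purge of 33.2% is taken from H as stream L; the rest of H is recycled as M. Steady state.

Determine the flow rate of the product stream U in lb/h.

1138 lb/h

Cl2 in G: m_A = 1587×0.818 + (1−0.332)·(1−0.702)·m_A, so m_A = 1298.2/0.8009 = 1620.8 lb/h.
Product U = 0.702×1620.8 = 1137.8 lb/h.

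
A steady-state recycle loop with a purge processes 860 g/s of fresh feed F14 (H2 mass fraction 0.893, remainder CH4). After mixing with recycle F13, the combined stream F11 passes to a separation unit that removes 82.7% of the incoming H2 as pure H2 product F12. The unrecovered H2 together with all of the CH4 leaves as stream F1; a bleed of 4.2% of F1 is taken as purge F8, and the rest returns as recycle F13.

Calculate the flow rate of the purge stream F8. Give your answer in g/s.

98.71 g/s

CH4 enters only via F14 and leaves only via the purge: 860×0.107 = 0.042×(CH4 in F1), and the separation unit passes all CH4, so CH4 in F11 = CH4 in F1 = 2191 g/s.
H2 in F11: m_A = 860×0.893 + (1−0.042)·(1−0.827)·m_A, so m_A = 767.98/0.8343 = 920.55 g/s.
F1 = (1−0.827)×920.55 + 2191 = 2350.2 g/s.
Purge F8 = 0.042×2350.2 = 98.709 g/s.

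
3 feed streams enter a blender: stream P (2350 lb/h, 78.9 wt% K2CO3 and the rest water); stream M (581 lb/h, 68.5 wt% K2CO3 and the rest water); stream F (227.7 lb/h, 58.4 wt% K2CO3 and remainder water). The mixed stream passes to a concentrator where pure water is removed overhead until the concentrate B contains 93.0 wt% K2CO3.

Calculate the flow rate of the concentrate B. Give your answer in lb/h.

2565 lb/h

K2CO3 entering = 2350×0.789 + 581×0.685 + 227.7×0.584 = 2385.1 lb/h.
All K2CO3 reports to B, so B = 2385.1/0.930 = 2564.6 lb/h.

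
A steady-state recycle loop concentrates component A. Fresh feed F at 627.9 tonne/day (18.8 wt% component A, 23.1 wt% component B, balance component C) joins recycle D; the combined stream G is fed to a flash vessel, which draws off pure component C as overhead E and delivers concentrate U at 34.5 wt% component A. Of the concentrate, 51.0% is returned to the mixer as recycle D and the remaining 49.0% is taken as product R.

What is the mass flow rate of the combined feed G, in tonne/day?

984 tonne/day

Overall component A balance (none leaves overhead): component A in fresh feed = component A in product, i.e. 627.9×0.188 = (1−0.510)·U·0.345.
U = 118.05/(0.345×0.490) = 698.29 tonne/day.
Recycle D = 0.510×698.29 = 356.13 tonne/day.
Combined feed G = 627.9 + 356.13 = 984.03 tonne/day.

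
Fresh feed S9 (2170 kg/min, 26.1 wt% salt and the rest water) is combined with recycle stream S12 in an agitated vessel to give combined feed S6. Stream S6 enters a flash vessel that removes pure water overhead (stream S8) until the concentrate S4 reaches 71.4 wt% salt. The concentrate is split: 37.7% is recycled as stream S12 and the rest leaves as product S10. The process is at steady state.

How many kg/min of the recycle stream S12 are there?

480 kg/min

Overall salt balance (none leaves overhead): salt in fresh feed = salt in product, i.e. 2170×0.261 = (1−0.377)·S4·0.714.
S4 = 566.37/(0.714×0.623) = 1273.3 kg/min.
Recycle S12 = 0.377×1273.3 = 480.02 kg/min.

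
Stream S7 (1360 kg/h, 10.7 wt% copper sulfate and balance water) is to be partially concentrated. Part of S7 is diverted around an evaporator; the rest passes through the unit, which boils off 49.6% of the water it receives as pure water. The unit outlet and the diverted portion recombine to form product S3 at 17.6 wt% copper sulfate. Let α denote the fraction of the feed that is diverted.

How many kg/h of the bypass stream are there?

All 1360×0.107 = 145.52 kg/h of copper sulfate reaches S3, so S3 = 145.52/0.176 = 826.82 kg/h and vapour = 533.18 kg/h.
The evaporator receives (1−α)·1360 of feed at 0.893 water and removes 0.496 of that water:
0.496×0.893×(1−α)×1360 = 533.18
(1−α) = 533.18/602.38 = 0.8851;  α = 0.1149.
Bypass flow = 0.1149×1360 = 156.23 kg/h.

156.2 kg/h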